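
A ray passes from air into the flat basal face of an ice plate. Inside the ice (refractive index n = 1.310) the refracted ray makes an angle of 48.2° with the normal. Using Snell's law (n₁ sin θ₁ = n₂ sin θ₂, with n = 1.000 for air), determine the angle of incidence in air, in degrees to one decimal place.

77.6°

Snell: sin θ_i = n · sin θ_r = 1.310 × sin 48.2° = 1.310 × 0.7455 = 0.9766.
θ_i = arcsin(0.9766) = 77.57°.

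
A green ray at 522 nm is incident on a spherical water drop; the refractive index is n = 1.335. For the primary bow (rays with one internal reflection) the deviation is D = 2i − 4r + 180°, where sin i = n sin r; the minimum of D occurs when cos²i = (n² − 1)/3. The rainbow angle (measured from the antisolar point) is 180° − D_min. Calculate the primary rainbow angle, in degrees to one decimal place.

41.8°

cos²i = (1.78222 − 1)/3 = 0.26074; i = arccos(0.51063) = 59.294°.
sin r = sin 59.294°/1.335 = 0.64405; r = 40.094°.
D_min = 2·59.294° − 4·40.094° + 180° = 138.212°.
Rainbow angle = 180° − D_min = 41.788°.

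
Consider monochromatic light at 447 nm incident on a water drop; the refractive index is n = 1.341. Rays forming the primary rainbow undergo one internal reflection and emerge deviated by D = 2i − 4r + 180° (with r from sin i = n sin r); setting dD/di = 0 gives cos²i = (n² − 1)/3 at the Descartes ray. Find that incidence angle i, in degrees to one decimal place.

cos²i = (1.341² − 1)/3 = (1.79828 − 1)/3 = 0.26609.
cos i = 0.51584, so i = 58.946°.

58.9°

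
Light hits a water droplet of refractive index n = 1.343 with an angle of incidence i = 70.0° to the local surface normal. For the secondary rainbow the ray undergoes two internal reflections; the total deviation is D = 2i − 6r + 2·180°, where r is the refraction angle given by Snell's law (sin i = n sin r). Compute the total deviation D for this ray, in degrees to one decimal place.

sin r = sin 70.0° / 1.343 = 0.9397/1.343 = 0.6997; r = 44.40°.
D = 2·70.0° − 6·44.40° + 2·180° = 140.00° − 266.42° + 360° = 233.58°.

233.6°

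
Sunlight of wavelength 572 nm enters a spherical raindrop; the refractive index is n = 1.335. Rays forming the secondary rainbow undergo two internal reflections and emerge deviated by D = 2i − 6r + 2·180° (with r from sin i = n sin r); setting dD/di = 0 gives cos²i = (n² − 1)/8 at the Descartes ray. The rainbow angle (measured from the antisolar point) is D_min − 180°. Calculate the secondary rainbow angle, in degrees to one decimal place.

cos²i = (1.78222 − 1)/8 = 0.09778; i = arccos(0.31269) = 71.778°.
sin r = sin 71.778°/1.335 = 0.71150; r = 45.357°.
D_min = 2·71.778° − 6·45.357° + 360° = 231.414°.
Rainbow angle = D_min − 180° = 51.414°.

51.4°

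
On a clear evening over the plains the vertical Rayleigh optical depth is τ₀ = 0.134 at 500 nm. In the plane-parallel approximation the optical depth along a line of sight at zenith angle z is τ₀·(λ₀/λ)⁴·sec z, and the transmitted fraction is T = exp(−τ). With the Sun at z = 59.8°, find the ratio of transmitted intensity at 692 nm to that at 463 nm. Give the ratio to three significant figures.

Airmass: sec 59.8° = 1.9880.
τ(692 nm) = 0.134 × (500/692)⁴ × 1.9880 = 0.134 × 0.2726 × 1.9880 = 0.0726.
τ(463 nm) = 0.134 × (500/463)⁴ × 1.9880 = 0.134 × 1.3601 × 1.9880 = 0.3623.
T(692)/T(463) = exp(τ_B − τ_A) = exp(0.2897) = 1.3360.

1.34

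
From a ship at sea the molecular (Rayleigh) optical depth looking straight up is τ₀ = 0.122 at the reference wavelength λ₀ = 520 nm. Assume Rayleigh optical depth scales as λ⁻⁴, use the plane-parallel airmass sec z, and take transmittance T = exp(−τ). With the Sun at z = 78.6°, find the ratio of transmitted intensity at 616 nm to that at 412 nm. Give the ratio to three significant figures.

Airmass: sec 78.6° = 5.0593.
τ(616 nm) = 0.122 × (520/616)⁴ × 5.0593 = 0.122 × 0.5078 × 5.0593 = 0.3134.
τ(412 nm) = 0.122 × (520/412)⁴ × 5.0593 = 0.122 × 2.5376 × 5.0593 = 1.5663.
T(616)/T(412) = exp(τ_B − τ_A) = exp(1.2529) = 3.5003.

3.50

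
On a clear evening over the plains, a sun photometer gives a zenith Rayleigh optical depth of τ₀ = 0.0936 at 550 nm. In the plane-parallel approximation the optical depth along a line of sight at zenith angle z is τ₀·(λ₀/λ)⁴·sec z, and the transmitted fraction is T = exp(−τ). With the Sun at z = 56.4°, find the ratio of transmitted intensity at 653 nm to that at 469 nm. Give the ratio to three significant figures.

Airmass: sec 56.4° = 1.8070.
τ(653 nm) = 0.0936 × (550/653)⁴ × 1.8070 = 0.0936 × 0.5033 × 1.8070 = 0.0851.
τ(469 nm) = 0.0936 × (550/469)⁴ × 1.8070 = 0.0936 × 1.8913 × 1.8070 = 0.3199.
T(653)/T(469) = exp(τ_B − τ_A) = exp(0.2348) = 1.2646.

1.26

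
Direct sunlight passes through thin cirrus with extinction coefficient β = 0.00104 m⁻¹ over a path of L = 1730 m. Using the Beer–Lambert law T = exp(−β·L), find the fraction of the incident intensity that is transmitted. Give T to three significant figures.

τ = β·L = 0.00104 × 1730 = 1.7992.
T = exp(−1.7992) = 0.1654.

0.165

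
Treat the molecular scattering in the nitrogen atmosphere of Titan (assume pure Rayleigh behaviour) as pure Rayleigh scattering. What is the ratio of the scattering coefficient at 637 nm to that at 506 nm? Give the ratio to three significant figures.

0.398

Rayleigh scattering ∝ λ⁻⁴, so the ratio of coefficients is the inverse fourth power of the wavelength ratio.
σ(637)/σ(506) = (506/637)⁴ = (0.7943)⁴ = 0.3981.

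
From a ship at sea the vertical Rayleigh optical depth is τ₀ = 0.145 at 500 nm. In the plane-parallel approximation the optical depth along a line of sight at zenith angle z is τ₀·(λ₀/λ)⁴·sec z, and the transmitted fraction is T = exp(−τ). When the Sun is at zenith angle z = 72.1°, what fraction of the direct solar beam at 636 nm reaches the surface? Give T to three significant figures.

0.835

sec 72.1° = 3.2535.
τ = 0.145 × (500/636)⁴ × 3.2535 = 0.145 × 0.3820 × 3.2535 = 0.1802.
T = exp(−0.1802) = 0.8351.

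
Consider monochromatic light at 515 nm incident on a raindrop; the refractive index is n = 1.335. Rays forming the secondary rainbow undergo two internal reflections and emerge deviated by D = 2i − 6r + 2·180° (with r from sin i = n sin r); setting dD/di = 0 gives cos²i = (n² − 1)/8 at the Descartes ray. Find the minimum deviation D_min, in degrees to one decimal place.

231.4°

cos²i = (1.78222 − 1)/8 = 0.09778; i = arccos(0.31269) = 71.778°.
sin r = sin 71.778°/1.335 = 0.71150; r = 45.357°.
D_min = 2·71.778° − 6·45.357° + 360° = 231.414°.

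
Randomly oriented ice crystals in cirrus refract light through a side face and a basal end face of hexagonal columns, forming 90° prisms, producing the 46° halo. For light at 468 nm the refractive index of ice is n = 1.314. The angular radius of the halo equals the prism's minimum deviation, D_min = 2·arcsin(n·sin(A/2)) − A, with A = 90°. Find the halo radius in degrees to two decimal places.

46.60°

n·sin(A/2) = 1.314 × sin 45° = 1.314 × 0.7071 = 0.9291.
D_min = 2·arcsin(0.9291) − 90° = 2 × 68.301° − 90° = 46.602°.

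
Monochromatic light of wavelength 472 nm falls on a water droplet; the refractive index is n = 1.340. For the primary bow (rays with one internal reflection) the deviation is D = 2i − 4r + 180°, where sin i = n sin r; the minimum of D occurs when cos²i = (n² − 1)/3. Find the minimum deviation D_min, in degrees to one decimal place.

138.9°

cos²i = (1.79560 − 1)/3 = 0.26520; i = arccos(0.51498) = 59.004°.
sin r = sin 59.004°/1.340 = 0.63971; r = 39.770°.
D_min = 2·59.004° − 4·39.770° + 180° = 138.929°.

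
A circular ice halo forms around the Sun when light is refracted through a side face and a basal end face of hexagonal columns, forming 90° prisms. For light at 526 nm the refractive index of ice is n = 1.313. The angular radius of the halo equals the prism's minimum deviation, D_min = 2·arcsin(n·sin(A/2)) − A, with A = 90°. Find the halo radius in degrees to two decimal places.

n·sin(A/2) = 1.313 × sin 45° = 1.313 × 0.7071 = 0.9284.
D_min = 2·arcsin(0.9284) − 90° = 2 × 68.192° − 90° = 46.383°.

46.38°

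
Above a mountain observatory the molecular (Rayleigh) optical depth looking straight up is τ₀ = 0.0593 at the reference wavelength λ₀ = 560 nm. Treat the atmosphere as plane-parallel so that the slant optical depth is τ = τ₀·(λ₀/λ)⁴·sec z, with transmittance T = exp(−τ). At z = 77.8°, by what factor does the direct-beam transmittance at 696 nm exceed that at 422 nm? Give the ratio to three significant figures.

Airmass: sec 77.8° = 4.7321.
τ(696 nm) = 0.0593 × (560/696)⁴ × 4.7321 = 0.0593 × 0.4191 × 4.7321 = 0.1176.
τ(422 nm) = 0.0593 × (560/422)⁴ × 4.7321 = 0.0593 × 3.1010 × 4.7321 = 0.8702.
T(696)/T(422) = exp(τ_B − τ_A) = exp(0.7526) = 2.1225.

2.12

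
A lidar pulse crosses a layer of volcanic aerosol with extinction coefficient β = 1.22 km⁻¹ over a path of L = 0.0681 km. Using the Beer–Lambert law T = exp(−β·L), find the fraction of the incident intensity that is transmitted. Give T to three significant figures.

τ = β·L = 1.22 × 0.0681 = 0.0831.
T = exp(−0.0831) = 0.9203.

0.920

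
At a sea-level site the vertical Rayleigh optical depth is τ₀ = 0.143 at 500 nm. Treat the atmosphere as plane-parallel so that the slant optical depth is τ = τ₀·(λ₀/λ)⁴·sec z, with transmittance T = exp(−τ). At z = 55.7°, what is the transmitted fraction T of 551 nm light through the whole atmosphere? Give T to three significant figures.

0.842

sec 55.7° = 1.7745.
τ = 0.143 × (500/551)⁴ × 1.7745 = 0.143 × 0.6781 × 1.7745 = 0.1721.
T = exp(−0.1721) = 0.8419.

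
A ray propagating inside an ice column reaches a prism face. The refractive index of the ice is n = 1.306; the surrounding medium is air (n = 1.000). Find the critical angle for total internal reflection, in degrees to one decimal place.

50.0°

sin θ_c = n_air / n = 1.000 / 1.306 = 0.7657.
θ_c = arcsin(0.7657) = 49.97°.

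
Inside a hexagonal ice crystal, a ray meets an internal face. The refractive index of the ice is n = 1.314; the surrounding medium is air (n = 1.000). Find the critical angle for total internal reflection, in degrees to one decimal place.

49.6°

sin θ_c = n_air / n = 1.000 / 1.314 = 0.7610.
θ_c = arcsin(0.7610) = 49.56°.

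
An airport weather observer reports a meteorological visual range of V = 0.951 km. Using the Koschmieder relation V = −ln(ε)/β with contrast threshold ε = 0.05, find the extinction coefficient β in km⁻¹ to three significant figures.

3.15 km⁻¹

β = −ln(0.05) / V = 2.996 / 0.951 = 3.1501 km⁻¹.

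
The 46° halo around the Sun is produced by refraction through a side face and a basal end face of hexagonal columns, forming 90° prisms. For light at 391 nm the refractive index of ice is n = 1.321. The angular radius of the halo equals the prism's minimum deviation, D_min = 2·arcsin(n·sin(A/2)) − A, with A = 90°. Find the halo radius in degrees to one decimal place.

n·sin(A/2) = 1.321 × sin 45° = 1.321 × 0.7071 = 0.9341.
D_min = 2·arcsin(0.9341) − 90° = 2 × 69.081° − 90° = 48.163°.

48.2°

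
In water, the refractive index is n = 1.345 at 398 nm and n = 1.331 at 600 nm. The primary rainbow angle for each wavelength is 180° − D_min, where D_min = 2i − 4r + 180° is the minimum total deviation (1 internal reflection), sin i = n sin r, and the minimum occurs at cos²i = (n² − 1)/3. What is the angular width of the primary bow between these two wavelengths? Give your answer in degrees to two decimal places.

2.01°

At 398 nm (n = 1.345): cos²i = 0.26967 → i = 58.715°, r = 39.448°, D_min = 139.635°, rainbow angle = 40.365°.
At 600 nm (n = 1.331): cos²i = 0.25719 → i = 59.527°, r = 40.356°, D_min = 137.630°, rainbow angle = 42.370°.
Angular width = |40.365° − 42.370°| = 2.005°.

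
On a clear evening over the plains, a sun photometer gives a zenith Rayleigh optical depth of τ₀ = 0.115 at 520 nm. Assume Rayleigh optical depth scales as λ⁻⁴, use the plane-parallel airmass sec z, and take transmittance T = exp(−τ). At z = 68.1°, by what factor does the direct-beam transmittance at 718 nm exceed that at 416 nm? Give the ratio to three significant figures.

Airmass: sec 68.1° = 2.6811.
τ(718 nm) = 0.115 × (520/718)⁴ × 2.6811 = 0.115 × 0.2751 × 2.6811 = 0.0848.
τ(416 nm) = 0.115 × (520/416)⁴ × 2.6811 = 0.115 × 2.4414 × 2.6811 = 0.7527.
T(718)/T(416) = exp(τ_B − τ_A) = exp(0.6679) = 1.9502.

1.95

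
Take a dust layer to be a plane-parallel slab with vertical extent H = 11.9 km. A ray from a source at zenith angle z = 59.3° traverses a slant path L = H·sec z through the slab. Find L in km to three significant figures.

sec z = 1/cos 59.3° = 1.9587.
L = 11.9 × 1.9587 = 23.309 km.

23.3 km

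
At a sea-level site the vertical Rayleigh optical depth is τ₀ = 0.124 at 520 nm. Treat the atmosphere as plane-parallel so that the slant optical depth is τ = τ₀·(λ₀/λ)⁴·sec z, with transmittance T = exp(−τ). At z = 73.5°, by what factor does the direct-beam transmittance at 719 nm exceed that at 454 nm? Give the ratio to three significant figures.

1.88

Airmass: sec 73.5° = 3.5209.
τ(719 nm) = 0.124 × (520/719)⁴ × 3.5209 = 0.124 × 0.2736 × 3.5209 = 0.1194.
τ(454 nm) = 0.124 × (520/454)⁴ × 3.5209 = 0.124 × 1.7210 × 3.5209 = 0.7514.
T(719)/T(454) = exp(τ_B − τ_A) = exp(0.6319) = 1.8813.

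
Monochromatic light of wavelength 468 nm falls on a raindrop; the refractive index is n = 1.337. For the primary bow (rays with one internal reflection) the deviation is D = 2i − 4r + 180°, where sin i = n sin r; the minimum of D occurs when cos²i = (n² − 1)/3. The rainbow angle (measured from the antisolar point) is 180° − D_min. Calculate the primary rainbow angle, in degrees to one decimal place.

41.5°

cos²i = (1.78757 − 1)/3 = 0.26252; i = arccos(0.51237) = 59.178°.
sin r = sin 59.178°/1.337 = 0.64231; r = 39.964°.
D_min = 2·59.178° − 4·39.964° + 180° = 138.500°.
Rainbow angle = 180° − D_min = 41.500°.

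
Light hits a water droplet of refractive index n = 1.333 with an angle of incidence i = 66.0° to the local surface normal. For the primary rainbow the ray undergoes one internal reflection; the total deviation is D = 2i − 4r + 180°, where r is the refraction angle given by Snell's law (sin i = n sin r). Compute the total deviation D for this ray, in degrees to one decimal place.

139.0°

sin r = sin 66.0° / 1.333 = 0.9135/1.333 = 0.6853; r = 43.26°.
D = 2·66.0° − 4·43.26° + 180° = 132.00° − 173.05° + 180° = 138.95°.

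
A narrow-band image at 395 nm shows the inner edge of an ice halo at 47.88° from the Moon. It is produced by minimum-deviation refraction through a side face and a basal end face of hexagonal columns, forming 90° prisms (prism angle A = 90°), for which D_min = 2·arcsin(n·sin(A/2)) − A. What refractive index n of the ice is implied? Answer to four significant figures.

Rearranging: n = sin((D_min + A)/2) / sin(A/2).
(D_min + A)/2 = (47.88° + 90°)/2 = 68.940°.
n = sin 68.940° / sin 45° = 0.9332 / 0.7071 = 1.3198.

1.320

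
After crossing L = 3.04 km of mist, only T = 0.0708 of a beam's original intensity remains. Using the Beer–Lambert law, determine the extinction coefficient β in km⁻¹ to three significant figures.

0.871 km⁻¹

Beer–Lambert: T = exp(−βL) ⇒ β = −ln(T)/L = −ln(0.0708)/3.04 = 2.6479/3.04 = 0.871 km⁻¹.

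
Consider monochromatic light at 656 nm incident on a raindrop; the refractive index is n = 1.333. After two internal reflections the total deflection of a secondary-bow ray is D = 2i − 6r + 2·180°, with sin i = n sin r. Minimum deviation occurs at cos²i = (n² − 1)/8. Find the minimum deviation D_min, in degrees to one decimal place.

cos²i = (1.77689 − 1)/8 = 0.09711; i = arccos(0.31163) = 71.843°.
sin r = sin 71.843°/1.333 = 0.71283; r = 45.466°.
D_min = 2·71.843° − 6·45.466° + 360° = 230.891°.

230.9°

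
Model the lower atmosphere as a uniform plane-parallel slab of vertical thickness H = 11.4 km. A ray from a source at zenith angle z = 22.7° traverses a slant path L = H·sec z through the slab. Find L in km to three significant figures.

12.4 km

sec z = 1/cos 22.7° = 1.0840.
L = 11.4 × 1.0840 = 12.357 km.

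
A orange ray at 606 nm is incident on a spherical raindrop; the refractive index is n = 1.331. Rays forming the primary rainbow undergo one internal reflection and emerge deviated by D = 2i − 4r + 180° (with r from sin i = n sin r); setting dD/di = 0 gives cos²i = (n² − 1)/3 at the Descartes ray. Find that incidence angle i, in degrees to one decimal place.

cos²i = (1.331² − 1)/3 = (1.77156 − 1)/3 = 0.25719.
cos i = 0.50714, so i = 59.527°.

59.5°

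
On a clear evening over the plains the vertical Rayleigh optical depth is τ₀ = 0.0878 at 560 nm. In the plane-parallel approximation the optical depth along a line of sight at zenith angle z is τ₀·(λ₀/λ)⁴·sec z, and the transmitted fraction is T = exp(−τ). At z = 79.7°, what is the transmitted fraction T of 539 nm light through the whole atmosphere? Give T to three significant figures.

sec 79.7° = 5.5928.
τ = 0.0878 × (560/539)⁴ × 5.5928 = 0.0878 × 1.1652 × 5.5928 = 0.5722.
T = exp(−0.5722) = 0.5643.

0.564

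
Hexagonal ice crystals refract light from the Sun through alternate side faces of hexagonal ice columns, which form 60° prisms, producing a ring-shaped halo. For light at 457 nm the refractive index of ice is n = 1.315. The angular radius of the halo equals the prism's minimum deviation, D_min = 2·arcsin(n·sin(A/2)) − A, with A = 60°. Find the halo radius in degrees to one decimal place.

22.2°

n·sin(A/2) = 1.315 × sin 30° = 1.315 × 0.5000 = 0.6575.
D_min = 2·arcsin(0.6575) − 60° = 2 × 41.109° − 60° = 22.219°.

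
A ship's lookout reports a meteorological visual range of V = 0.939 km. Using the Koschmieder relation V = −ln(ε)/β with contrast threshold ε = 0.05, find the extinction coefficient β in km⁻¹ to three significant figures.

3.19 km⁻¹

β = −ln(0.05) / V = 2.996 / 0.939 = 3.1903 km⁻¹.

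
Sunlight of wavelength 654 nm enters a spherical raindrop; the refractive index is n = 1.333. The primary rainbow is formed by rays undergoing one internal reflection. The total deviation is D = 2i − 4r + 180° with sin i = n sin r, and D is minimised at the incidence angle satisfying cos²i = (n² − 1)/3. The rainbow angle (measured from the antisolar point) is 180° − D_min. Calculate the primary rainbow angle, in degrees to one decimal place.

cos²i = (1.77689 − 1)/3 = 0.25896; i = arccos(0.50888) = 59.410°.
sin r = sin 59.410°/1.333 = 0.64579; r = 40.225°.
D_min = 2·59.410° − 4·40.225° + 180° = 137.922°.
Rainbow angle = 180° − D_min = 42.078°.

42.1°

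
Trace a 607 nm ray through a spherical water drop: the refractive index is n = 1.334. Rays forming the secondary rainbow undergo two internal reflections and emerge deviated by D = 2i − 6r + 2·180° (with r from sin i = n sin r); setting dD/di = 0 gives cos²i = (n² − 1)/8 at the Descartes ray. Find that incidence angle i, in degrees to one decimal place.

cos²i = (1.334² − 1)/8 = (1.77956 − 1)/8 = 0.09744.
cos i = 0.31216, so i = 71.810°.

71.8°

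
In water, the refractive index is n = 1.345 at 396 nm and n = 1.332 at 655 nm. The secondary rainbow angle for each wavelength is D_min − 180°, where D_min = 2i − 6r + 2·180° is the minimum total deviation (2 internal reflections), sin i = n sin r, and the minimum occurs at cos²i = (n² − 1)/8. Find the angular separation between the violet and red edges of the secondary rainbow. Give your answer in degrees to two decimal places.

At 396 nm (n = 1.345): cos²i = 0.10113 → i = 71.458°, r = 44.821°, D_min = 233.987°, rainbow angle = 53.987°.
At 655 nm (n = 1.332): cos²i = 0.09678 → i = 71.875°, r = 45.520°, D_min = 230.628°, rainbow angle = 50.628°.
Angular width = |53.987° − 50.628°| = 3.359°.

3.36°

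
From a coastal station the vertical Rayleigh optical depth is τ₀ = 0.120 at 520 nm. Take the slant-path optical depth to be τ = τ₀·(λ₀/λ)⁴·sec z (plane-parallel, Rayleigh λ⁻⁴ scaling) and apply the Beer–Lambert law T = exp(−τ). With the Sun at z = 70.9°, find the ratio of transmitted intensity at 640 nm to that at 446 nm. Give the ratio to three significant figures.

Airmass: sec 70.9° = 3.0561.
τ(640 nm) = 0.120 × (520/640)⁴ × 3.0561 = 0.120 × 0.4358 × 3.0561 = 0.1598.
τ(446 nm) = 0.120 × (520/446)⁴ × 3.0561 = 0.120 × 1.8479 × 3.0561 = 0.6777.
T(640)/T(446) = exp(τ_B − τ_A) = exp(0.5178) = 1.6784.

1.68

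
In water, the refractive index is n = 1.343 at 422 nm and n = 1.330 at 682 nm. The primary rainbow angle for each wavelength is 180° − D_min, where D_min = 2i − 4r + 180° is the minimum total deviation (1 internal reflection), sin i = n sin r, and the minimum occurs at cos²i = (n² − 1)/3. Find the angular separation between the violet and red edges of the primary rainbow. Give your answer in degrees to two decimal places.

At 422 nm (n = 1.343): cos²i = 0.26788 → i = 58.830°, r = 39.577°, D_min = 139.354°, rainbow angle = 40.646°.
At 682 nm (n = 1.330): cos²i = 0.25630 → i = 59.585°, r = 40.422°, D_min = 137.484°, rainbow angle = 42.516°.
Angular width = |40.646° − 42.516°| = 1.871°.

1.87°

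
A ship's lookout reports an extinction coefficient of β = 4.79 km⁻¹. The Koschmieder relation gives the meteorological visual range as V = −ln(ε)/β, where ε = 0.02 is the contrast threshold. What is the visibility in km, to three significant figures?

V = −ln(0.02) / 4.79 = 3.912 / 4.79 = 0.8167 km.

0.817 km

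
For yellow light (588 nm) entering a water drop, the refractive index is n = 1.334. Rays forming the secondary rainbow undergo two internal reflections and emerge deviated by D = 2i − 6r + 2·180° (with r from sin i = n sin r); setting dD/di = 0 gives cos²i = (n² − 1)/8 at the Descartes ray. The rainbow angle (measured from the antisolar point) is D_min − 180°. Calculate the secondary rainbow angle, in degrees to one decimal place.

cos²i = (1.77956 − 1)/8 = 0.09744; i = arccos(0.31216) = 71.810°.
sin r = sin 71.810°/1.334 = 0.71217; r = 45.411°.
D_min = 2·71.810° − 6·45.411° + 360° = 231.153°.
Rainbow angle = D_min − 180° = 51.153°.

51.2°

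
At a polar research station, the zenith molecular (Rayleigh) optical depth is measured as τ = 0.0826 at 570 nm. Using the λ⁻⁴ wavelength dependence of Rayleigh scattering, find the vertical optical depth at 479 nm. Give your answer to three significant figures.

0.166

τ(479 nm) = τ(570 nm) × (570/479)⁴ = 0.0826 × (1.1900)⁴ = 0.0826 × 2.0052 = 0.1656.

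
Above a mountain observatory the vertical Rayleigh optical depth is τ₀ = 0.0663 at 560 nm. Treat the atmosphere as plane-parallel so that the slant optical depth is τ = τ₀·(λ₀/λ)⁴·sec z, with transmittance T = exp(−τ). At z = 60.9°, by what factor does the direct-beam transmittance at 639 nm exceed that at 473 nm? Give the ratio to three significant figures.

1.21

Airmass: sec 60.9° = 2.0562.
τ(639 nm) = 0.0663 × (560/639)⁴ × 2.0562 = 0.0663 × 0.5899 × 2.0562 = 0.0804.
τ(473 nm) = 0.0663 × (560/473)⁴ × 2.0562 = 0.0663 × 1.9648 × 2.0562 = 0.2678.
T(639)/T(473) = exp(τ_B − τ_A) = exp(0.1874) = 1.2061.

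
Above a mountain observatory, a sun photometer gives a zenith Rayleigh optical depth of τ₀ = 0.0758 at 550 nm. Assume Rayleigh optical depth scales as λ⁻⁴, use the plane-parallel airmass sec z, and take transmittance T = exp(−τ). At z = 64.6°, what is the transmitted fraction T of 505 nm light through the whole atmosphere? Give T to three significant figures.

sec 64.6° = 2.3314.
τ = 0.0758 × (550/505)⁴ × 2.3314 = 0.0758 × 1.4070 × 2.3314 = 0.2486.
T = exp(−0.2486) = 0.7799.

0.780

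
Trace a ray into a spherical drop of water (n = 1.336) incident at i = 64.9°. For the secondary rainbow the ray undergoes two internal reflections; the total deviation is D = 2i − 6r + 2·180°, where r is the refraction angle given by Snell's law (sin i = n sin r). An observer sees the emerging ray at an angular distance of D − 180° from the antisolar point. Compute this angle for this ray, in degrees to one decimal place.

sin r = sin 64.9° / 1.336 = 0.9056/1.336 = 0.6778; r = 42.67°.
D = 2·64.9° − 6·42.67° + 2·180° = 129.80° − 256.04° + 360° = 233.76°.
Angle from antisolar point = D − 180° = 53.76°.

53.8°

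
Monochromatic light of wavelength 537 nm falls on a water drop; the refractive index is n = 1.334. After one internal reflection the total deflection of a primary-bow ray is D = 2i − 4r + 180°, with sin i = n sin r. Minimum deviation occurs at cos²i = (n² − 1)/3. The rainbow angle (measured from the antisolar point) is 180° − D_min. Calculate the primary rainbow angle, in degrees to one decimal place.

cos²i = (1.77956 − 1)/3 = 0.25985; i = arccos(0.50976) = 59.352°.
sin r = sin 59.352°/1.334 = 0.64492; r = 40.159°.
D_min = 2·59.352° − 4·40.159° + 180° = 138.067°.
Rainbow angle = 180° − D_min = 41.933°.

41.9°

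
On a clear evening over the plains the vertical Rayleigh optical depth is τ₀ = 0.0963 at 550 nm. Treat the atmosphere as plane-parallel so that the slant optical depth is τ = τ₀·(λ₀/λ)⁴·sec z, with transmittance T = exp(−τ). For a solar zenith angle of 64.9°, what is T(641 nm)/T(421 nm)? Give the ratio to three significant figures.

1.71

Airmass: sec 64.9° = 2.3574.
τ(641 nm) = 0.0963 × (550/641)⁴ × 2.3574 = 0.0963 × 0.5420 × 2.3574 = 0.1230.
τ(421 nm) = 0.0963 × (550/421)⁴ × 2.3574 = 0.0963 × 2.9129 × 2.3574 = 0.6613.
T(641)/T(421) = exp(τ_B − τ_A) = exp(0.5382) = 1.7130.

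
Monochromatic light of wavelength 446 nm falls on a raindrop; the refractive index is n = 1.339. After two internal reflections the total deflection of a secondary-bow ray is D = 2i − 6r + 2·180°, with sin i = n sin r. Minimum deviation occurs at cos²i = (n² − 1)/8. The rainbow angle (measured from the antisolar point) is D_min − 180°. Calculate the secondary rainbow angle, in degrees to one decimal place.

52.5°

cos²i = (1.79292 − 1)/8 = 0.09912; i = arccos(0.31483) = 71.650°.
sin r = sin 71.650°/1.339 = 0.70885; r = 45.141°.
D_min = 2·71.650° − 6·45.141° + 360° = 232.451°.
Rainbow angle = D_min − 180° = 52.451°.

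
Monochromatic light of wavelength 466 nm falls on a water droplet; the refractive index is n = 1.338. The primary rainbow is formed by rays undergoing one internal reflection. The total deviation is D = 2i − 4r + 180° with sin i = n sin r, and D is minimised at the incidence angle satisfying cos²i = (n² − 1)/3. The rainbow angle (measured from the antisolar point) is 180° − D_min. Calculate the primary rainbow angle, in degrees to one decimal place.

41.4°

cos²i = (1.79024 − 1)/3 = 0.26341; i = arccos(0.51324) = 59.120°.
sin r = sin 59.120°/1.338 = 0.64144; r = 39.899°.
D_min = 2·59.120° − 4·39.899° + 180° = 138.643°.
Rainbow angle = 180° − D_min = 41.357°.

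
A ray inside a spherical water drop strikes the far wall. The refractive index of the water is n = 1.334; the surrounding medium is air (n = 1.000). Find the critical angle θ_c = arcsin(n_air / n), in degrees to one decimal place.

48.6°

sin θ_c = n_air / n = 1.000 / 1.334 = 0.7496.
θ_c = arcsin(0.7496) = 48.56°.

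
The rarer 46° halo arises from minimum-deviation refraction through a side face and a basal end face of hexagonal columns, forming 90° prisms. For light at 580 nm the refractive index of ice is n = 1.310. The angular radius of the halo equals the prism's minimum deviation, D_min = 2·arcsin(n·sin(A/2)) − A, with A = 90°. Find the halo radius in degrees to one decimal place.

45.7°

n·sin(A/2) = 1.310 × sin 45° = 1.310 × 0.7071 = 0.9263.
D_min = 2·arcsin(0.9263) − 90° = 2 × 67.867° − 90° = 45.733°.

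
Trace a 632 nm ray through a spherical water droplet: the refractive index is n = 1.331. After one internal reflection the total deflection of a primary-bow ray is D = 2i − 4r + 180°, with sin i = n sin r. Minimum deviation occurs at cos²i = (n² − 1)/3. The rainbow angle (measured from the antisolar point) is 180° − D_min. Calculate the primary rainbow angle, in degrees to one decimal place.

42.4°

cos²i = (1.77156 − 1)/3 = 0.25719; i = arccos(0.50714) = 59.527°.
sin r = sin 59.527°/1.331 = 0.64753; r = 40.356°.
D_min = 2·59.527° − 4·40.356° + 180° = 137.630°.
Rainbow angle = 180° − D_min = 42.370°.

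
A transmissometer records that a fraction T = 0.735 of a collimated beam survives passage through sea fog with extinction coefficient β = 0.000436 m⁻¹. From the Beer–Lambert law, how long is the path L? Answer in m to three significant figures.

Beer–Lambert: T = exp(−βL) ⇒ L = −ln(T)/β = −ln(0.735)/0.000436 = 0.3079/0.000436 = 706.2 m.

706 m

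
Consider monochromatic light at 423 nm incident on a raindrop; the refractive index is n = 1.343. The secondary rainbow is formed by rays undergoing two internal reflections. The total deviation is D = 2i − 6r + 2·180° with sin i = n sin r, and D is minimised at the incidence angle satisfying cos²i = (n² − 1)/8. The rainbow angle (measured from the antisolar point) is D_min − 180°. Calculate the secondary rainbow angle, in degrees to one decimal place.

53.5°

cos²i = (1.80365 − 1)/8 = 0.10046; i = arccos(0.31695) = 71.522°.
sin r = sin 71.522°/1.343 = 0.70621; r = 44.928°.
D_min = 2·71.522° − 6·44.928° + 360° = 233.478°.
Rainbow angle = D_min − 180° = 53.478°.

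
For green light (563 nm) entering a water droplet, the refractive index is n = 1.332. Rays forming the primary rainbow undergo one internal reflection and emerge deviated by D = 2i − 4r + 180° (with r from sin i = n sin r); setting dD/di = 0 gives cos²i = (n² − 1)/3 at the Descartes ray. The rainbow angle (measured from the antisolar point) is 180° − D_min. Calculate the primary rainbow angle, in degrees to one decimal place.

42.2°

cos²i = (1.77422 − 1)/3 = 0.25807; i = arccos(0.50801) = 59.469°.
sin r = sin 59.469°/1.332 = 0.64666; r = 40.290°.
D_min = 2·59.469° − 4·40.290° + 180° = 137.776°.
Rainbow angle = 180° − D_min = 42.224°.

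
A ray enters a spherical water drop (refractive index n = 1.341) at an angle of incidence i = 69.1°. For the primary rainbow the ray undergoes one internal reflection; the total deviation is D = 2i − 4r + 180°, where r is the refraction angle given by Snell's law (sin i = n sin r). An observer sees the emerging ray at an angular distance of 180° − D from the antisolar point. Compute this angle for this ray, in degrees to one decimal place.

38.4°

sin r = sin 69.1° / 1.341 = 0.9342/1.341 = 0.6966; r = 44.16°.
D = 2·69.1° − 4·44.16° + 180° = 138.20° − 176.63° + 180° = 141.57°.
Angle from antisolar point = 180° − D = 38.43°.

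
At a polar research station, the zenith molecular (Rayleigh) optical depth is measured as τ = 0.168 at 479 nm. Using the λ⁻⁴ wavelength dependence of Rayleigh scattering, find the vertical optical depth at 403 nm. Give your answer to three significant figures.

τ(403 nm) = τ(479 nm) × (479/403)⁴ = 0.168 × (1.1886)⁴ = 0.168 × 1.9958 = 0.3353.

0.335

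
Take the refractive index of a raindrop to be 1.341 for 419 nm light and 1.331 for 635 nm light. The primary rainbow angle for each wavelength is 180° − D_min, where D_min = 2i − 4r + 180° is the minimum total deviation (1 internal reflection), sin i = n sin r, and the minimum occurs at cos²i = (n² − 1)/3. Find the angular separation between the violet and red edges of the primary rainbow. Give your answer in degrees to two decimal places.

1.44°

At 419 nm (n = 1.341): cos²i = 0.26609 → i = 58.946°, r = 39.705°, D_min = 139.071°, rainbow angle = 40.929°.
At 635 nm (n = 1.331): cos²i = 0.25719 → i = 59.527°, r = 40.356°, D_min = 137.630°, rainbow angle = 42.370°.
Angular width = |40.929° − 42.370°| = 1.441°.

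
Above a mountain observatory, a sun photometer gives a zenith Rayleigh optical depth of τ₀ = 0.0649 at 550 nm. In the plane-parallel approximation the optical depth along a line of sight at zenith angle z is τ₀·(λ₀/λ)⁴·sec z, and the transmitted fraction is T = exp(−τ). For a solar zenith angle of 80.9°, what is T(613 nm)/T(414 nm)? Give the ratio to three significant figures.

Airmass: sec 80.9° = 6.3228.
τ(613 nm) = 0.0649 × (550/613)⁴ × 6.3228 = 0.0649 × 0.6481 × 6.3228 = 0.2659.
τ(414 nm) = 0.0649 × (550/414)⁴ × 6.3228 = 0.0649 × 3.1149 × 6.3228 = 1.2782.
T(613)/T(414) = exp(τ_B − τ_A) = exp(1.0123) = 2.7519.

2.75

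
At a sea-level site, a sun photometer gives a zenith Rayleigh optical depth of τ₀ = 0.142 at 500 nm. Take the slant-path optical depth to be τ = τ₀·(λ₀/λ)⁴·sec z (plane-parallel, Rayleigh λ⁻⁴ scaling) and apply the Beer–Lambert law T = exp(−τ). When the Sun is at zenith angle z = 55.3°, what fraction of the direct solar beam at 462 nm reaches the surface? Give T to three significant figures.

0.710

sec 55.3° = 1.7566.
τ = 0.142 × (500/462)⁴ × 1.7566 = 0.142 × 1.3719 × 1.7566 = 0.3422.
T = exp(−0.3422) = 0.7102.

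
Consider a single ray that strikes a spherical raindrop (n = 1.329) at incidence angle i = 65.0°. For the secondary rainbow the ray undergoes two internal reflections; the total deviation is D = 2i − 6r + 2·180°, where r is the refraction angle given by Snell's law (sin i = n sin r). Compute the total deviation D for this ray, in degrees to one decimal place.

sin r = sin 65.0° / 1.329 = 0.9063/1.329 = 0.6819; r = 43.00°.
D = 2·65.0° − 6·43.00° + 2·180° = 130.00° − 257.98° + 360° = 232.02°.

232.0°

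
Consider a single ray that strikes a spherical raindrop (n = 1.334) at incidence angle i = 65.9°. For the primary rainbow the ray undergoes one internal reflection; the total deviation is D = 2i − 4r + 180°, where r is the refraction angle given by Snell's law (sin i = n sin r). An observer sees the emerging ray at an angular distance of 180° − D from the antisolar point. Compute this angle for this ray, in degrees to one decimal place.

40.9°

sin r = sin 65.9° / 1.334 = 0.9128/1.334 = 0.6843; r = 43.18°.
D = 2·65.9° − 4·43.18° + 180° = 131.80° − 172.72° + 180° = 139.08°.
Angle from antisolar point = 180° − D = 40.92°.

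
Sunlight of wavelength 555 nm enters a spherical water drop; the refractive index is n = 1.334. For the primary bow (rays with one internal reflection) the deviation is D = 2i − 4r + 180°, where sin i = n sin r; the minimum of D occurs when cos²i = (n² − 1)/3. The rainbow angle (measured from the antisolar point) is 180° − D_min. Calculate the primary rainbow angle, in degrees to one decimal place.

cos²i = (1.77956 − 1)/3 = 0.25985; i = arccos(0.50976) = 59.352°.
sin r = sin 59.352°/1.334 = 0.64492; r = 40.159°.
D_min = 2·59.352° − 4·40.159° + 180° = 138.067°.
Rainbow angle = 180° − D_min = 41.933°.

41.9°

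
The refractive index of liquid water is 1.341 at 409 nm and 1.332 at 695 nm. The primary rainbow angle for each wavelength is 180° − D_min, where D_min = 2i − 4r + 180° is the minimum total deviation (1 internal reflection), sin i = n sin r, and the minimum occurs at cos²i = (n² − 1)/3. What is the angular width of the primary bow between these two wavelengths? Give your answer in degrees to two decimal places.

At 409 nm (n = 1.341): cos²i = 0.26609 → i = 58.946°, r = 39.705°, D_min = 139.071°, rainbow angle = 40.929°.
At 695 nm (n = 1.332): cos²i = 0.25807 → i = 59.469°, r = 40.290°, D_min = 137.776°, rainbow angle = 42.224°.
Angular width = |40.929° − 42.224°| = 1.295°.

1.29°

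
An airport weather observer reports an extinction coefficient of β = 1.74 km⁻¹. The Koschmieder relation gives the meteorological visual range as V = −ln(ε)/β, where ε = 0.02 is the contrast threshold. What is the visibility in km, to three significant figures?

V = −ln(0.02) / 1.74 = 3.912 / 1.74 = 2.2483 km.

2.25 km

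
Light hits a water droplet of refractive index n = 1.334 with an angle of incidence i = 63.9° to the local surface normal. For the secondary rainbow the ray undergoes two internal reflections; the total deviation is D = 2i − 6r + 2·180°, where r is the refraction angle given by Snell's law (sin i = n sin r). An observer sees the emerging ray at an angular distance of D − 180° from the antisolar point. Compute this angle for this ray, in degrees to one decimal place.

sin r = sin 63.9° / 1.334 = 0.8980/1.334 = 0.6732; r = 42.31°.
D = 2·63.9° − 6·42.31° + 2·180° = 127.80° − 253.88° + 360° = 233.92°.
Angle from antisolar point = D − 180° = 53.92°.

53.9°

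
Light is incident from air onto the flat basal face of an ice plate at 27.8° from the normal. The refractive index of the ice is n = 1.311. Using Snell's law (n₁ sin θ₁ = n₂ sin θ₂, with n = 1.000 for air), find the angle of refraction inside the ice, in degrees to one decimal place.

20.8°

Snell: sin θ_r = sin θ_i / n = sin 27.8° / 1.311 = 0.4664 / 1.311 = 0.3557.
θ_r = arcsin(0.3557) = 20.84°.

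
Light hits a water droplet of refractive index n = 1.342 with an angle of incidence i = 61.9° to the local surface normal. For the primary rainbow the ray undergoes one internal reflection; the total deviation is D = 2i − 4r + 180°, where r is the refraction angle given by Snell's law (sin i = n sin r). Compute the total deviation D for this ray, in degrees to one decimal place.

139.4°

sin r = sin 61.9° / 1.342 = 0.8821/1.342 = 0.6573; r = 41.10°.
D = 2·61.9° − 4·41.10° + 180° = 123.80° − 164.38° + 180° = 139.42°.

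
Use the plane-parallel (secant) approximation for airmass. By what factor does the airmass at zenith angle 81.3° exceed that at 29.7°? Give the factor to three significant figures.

X(81.3°)/X(29.7°) = sec 81.3° / sec 29.7° = cos 29.7° / cos 81.3° = 0.8686/0.1513 = 5.7426.

5.74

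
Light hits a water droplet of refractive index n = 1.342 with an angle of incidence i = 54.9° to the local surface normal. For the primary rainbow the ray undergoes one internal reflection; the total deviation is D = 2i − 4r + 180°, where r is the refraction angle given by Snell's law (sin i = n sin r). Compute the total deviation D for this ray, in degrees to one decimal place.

139.5°

sin r = sin 54.9° / 1.342 = 0.8181/1.342 = 0.6096; r = 37.56°.
D = 2·54.9° − 4·37.56° + 180° = 109.80° − 150.26° + 180° = 139.54°.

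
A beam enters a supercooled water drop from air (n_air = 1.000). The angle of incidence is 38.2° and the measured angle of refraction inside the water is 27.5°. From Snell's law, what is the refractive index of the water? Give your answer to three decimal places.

n = sin θ_i / sin θ_r = sin 38.2° / sin 27.5° = 0.6184 / 0.4617 = 1.3393.

1.339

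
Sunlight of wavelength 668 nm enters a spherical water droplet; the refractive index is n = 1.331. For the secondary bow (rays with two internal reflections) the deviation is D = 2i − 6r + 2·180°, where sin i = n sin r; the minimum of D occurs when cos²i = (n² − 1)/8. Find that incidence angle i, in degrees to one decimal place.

71.9°

cos²i = (1.331² − 1)/8 = (1.77156 − 1)/8 = 0.09645.
cos i = 0.31056, so i = 71.907°.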